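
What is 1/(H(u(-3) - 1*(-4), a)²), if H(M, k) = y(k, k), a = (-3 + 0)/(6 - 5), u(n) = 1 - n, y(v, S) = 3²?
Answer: 1/81 ≈ 0.012346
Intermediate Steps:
y(v, S) = 9
a = -3 (a = -3/1 = -3*1 = -3)
H(M, k) = 9
1/(H(u(-3) - 1*(-4), a)²) = 1/(9²) = 1/81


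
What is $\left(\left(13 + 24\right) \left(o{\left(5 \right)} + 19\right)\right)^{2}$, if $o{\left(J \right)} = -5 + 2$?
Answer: $350464$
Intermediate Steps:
$o{\left(J \right)} = -3$
$\left(\left(13 + 24\right) \left(o{\left(5 \right)} + 19\right)\right)^{2} = \left(\left(13 + 24\right) \left(-3 + 19\right)\right)^{2} = \left(37 \cdot 16\right)^{2} = 592^{2} = 350464$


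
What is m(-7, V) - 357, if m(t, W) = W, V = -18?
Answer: -375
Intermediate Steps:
m(-7, V) - 357 = -18 - 357 = -375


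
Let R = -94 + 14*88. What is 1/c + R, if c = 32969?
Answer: 37518723/32969 ≈ 1138.0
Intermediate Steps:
R = 1138 (R = -94 + 1232 = 1138)
1/c + R = 1/32969 + 1138 = 37518723/32969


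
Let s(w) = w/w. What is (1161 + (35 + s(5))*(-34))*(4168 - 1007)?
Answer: -199143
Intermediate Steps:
s(w) = 1
(1161 + (35 + s(5))*(-34))*(4168 - 1007) = (1161 + (35 + 1)*(-34))*(4168 - 1007) = (1161 + 36*(-34))*3161 = (1161 - 1224)*3161 = -63*3161 = -199143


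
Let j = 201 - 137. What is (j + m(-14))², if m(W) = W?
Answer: 2500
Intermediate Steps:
j = 64
(j + m(-14))² = (64 - 14)² = 50² = 2500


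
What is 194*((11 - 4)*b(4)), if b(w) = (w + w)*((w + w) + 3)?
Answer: 119504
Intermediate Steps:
b(w) = 2*w*(3 + 2*w) (b(w) = (2*w)*(2*w + 3) = (2*w)*(3 + 2*w) = 2*w*(3 + 2*w))
194*((11 - 4)*b(4)) = 194*((11 - 4)*(2*4*(3 + 2*4))) = 194*(7*(2*4*(3 + 8))) = 194*(7*(2*4*11)) = 194*(7*88) = 194*616 = 119504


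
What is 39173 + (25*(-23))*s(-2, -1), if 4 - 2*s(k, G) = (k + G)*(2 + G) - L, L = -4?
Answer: 76621/2 ≈ 38311.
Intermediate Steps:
s(k, G) = -(2 + G)*(G + k)/2 (s(k, G) = 2 - ((k + G)*(2 + G) - 1*(-4))/2 = 2 - ((G + k)*(2 + G) + 4)/2 = 2 - ((2 + G)*(G + k) + 4)/2 = 2 - (4 + (2 + G)*(G + k))/2 = 2 + (-2 - (2 + G)*(G + k)/2) = -(2 + G)*(G + k)/2)
39173 + (25*(-23))*s(-2, -1) = 39173 + (25*(-23))*(-1*(-1) - 1*(-2) - 1/2*(-1)**2 - 1/2*(-1)*(-2)) = 39173 - 575*(1 + 2 - 1/2*1 - 1) = 39173 - 575*(1 + 2 - 1/2 - 1) = 39173 - 575*3/2 = 39173 - 1725/2 = 76621/2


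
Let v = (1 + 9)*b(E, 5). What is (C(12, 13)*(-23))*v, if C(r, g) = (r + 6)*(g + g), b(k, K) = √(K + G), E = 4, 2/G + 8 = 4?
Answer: -161460*√2 ≈ -2.2834e+5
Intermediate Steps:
G = -½ (G = 2/(-8 + 4) = 2/(-4) = 2*(-¼) = -½ ≈ -0.50000)
b(k, K) = √(-½ + K) (b(k, K) = √(K - ½) = √(-½ + K))
C(r, g) = 2*g*(6 + r) (C(r, g) = (6 + r)*(2*g) = 2*g*(6 + r))
v = 15*√2 (v = (1 + 9)*(√(-2 + 4*5)/2) = 10*(√(-2 + 20)/2) = 10*(√18/2) = 10*((3*√2)/2) = 10*(3*√2/2) = 15*√2 ≈ 21.213)
(C(12, 13)*(-23))*v = ((2*13*(6 + 12))*(-23))*(15*√2) = ((2*13*18)*(-23))*(15*√2) = (468*(-23))*(15*√2) = -161460*√2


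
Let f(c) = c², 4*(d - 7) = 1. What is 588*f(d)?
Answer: 123627/4 ≈ 30907.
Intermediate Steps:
d = 29/4 (d = 7 + (¼)*1 = 7 + ¼ = 29/4 ≈ 7.2500)
588*f(d) = 588*(29/4)² = 588*(841/16) = 123627/4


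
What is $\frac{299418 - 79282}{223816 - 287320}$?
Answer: $- \frac{3931}{1134} \approx -3.4665$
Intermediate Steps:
$\frac{299418 - 79282}{223816 - 287320} = \frac{220136}{-63504} = 220136 \left(- \frac{1}{63504}\right) = - \frac{3931}{1134}$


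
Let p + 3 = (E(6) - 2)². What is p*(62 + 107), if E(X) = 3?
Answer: -338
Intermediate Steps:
p = -2 (p = -3 + (3 - 2)² = -3 + 1² = -3 + 1 = -2)
p*(62 + 107) = -2*(62 + 107) = -2*169 = -338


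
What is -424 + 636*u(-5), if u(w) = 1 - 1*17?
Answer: -10600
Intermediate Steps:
u(w) = -16 (u(w) = 1 - 17 = -16)
-424 + 636*u(-5) = -424 + 636*(-16) = -424 - 10176 = -10600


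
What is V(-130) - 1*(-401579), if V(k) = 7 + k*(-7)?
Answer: 402496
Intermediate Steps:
V(k) = 7 - 7*k
V(-130) - 1*(-401579) = (7 - 7*(-130)) - 1*(-401579) = (7 + 910) + 401579 = 917 + 401579 = 402496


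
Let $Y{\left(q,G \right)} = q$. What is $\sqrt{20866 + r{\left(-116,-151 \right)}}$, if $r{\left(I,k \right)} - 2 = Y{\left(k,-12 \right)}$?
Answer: $\sqrt{20717} \approx 143.93$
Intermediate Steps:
$r{\left(I,k \right)} = 2 + k$
$\sqrt{20866 + r{\left(-116,-151 \right)}} = \sqrt{20866 + \left(2 - 151\right)} = \sqrt{20866 - 149} = \sqrt{20717}$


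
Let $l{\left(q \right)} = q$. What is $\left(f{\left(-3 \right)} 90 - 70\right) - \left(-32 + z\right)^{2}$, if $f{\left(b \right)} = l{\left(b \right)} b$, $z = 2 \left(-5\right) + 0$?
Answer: $-1024$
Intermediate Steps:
$z = -10$ ($z = -10 + 0 = -10$)
$f{\left(b \right)} = b^{2}$ ($f{\left(b \right)} = b b = b^{2}$)
$\left(f{\left(-3 \right)} 90 - 70\right) - \left(-32 + z\right)^{2} = \left(\left(-3\right)^{2} \cdot 90 - 70\right) - \left(-32 - 10\right)^{2} = \left(9 \cdot 90 - 70\right) - \left(-42\right)^{2} = \left(810 - 70\right) - 1764 = 740 - 1764 = -1024$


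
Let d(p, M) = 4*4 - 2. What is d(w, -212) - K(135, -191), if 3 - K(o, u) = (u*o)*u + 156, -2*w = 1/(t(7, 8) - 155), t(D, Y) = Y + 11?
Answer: 4925102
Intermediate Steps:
t(D, Y) = 11 + Y
w = 1/272 (w = -1/(2*((11 + 8) - 155)) = -1/(2*(19 - 155)) = -½/(-136) = -½*(-1/136) = 1/272 ≈ 0.0036765)
d(p, M) = 14 (d(p, M) = 16 - 2 = 14)
K(o, u) = -153 - o*u² (K(o, u) = 3 - ((u*o)*u + 156) = 3 - ((o*u)*u + 156) = 3 - (o*u² + 156) = 3 - (156 + o*u²) = 3 + (-156 - o*u²) = -153 - o*u²)
d(w, -212) - K(135, -191) = 14 - (-153 - 1*135*(-191)²) = 14 - (-153 - 1*135*36481) = 14 - (-153 - 4924935) = 14 - 1*(-4925088) = 14 + 4925088 = 4925102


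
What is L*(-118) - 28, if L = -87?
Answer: 10238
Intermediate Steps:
L*(-118) - 28 = -87*(-118) - 28 = 10266 - 28 = 10238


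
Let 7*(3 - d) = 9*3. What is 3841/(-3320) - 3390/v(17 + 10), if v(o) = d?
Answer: 13126759/3320 ≈ 3953.8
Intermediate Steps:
d = -6/7 (d = 3 - 9*3/7 = 3 - 1/7*27 = 3 - 27/7 = -6/7 ≈ -0.85714)
v(o) = -6/7
3841/(-3320) - 3390/v(17 + 10) = 3841/(-3320) - 3390/(-6/7) = 3841*(-1/3320) - 3390*(-7/6) = -3841/3320 + 3955 = 13126759/3320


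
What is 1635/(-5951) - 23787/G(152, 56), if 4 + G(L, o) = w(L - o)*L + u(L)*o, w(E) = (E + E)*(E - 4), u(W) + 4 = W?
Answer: -4544958057/16027304612 ≈ -0.28358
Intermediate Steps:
u(W) = -4 + W
w(E) = 2*E*(-4 + E) (w(E) = (2*E)*(-4 + E) = 2*E*(-4 + E))
G(L, o) = -4 + o*(-4 + L) + 2*L*(L - o)*(-4 + L - o) (G(L, o) = -4 + ((2*(L - o)*(-4 + (L - o)))*L + (-4 + L)*o) = -4 + ((2*(L - o)*(-4 + L - o))*L + o*(-4 + L)) = -4 + (2*L*(L - o)*(-4 + L - o) + o*(-4 + L)) = -4 + (o*(-4 + L) + 2*L*(L - o)*(-4 + L - o)) = -4 + o*(-4 + L) + 2*L*(L - o)*(-4 + L - o))
1635/(-5951) - 23787/G(152, 56) = 1635/(-5951) - 23787/(-4 + 56*(-4 + 152) - 2*152*(152 - 1*56)*(4 + 56 - 1*152)) = 1635*(-1/5951) - 23787/(-4 + 56*148 - 2*152*(152 - 56)*(4 + 56 - 152)) = -1635/5951 - 23787/(-4 + 8288 - 2*152*96*(-92)) = -1635/5951 - 23787/(-4 + 8288 + 2684928) = -1635/5951 - 23787/2693212 = -4544958057/16027304612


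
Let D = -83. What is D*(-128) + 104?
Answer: 10728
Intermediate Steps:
D*(-128) + 104 = -83*(-128) + 104 = 10624 + 104 = 10728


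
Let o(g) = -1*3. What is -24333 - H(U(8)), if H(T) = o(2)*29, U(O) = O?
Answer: -24246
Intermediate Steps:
o(g) = -3
H(T) = -87 (H(T) = -3*29 = -87)
-24333 - H(U(8)) = -24333 - 1*(-87) = -24333 + 87 = -24246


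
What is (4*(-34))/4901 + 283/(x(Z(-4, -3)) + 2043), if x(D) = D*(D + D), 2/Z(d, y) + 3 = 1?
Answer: 1108863/10022545 ≈ 0.11064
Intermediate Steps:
Z(d, y) = -1 (Z(d, y) = 2/(-3 + 1) = 2/(-2) = 2*(-½) = -1)
x(D) = 2*D² (x(D) = D*(2*D) = 2*D²)
(4*(-34))/4901 + 283/(x(Z(-4, -3)) + 2043) = (4*(-34))/4901 + 283/(2*(-1)² + 2043) = -136*1/4901 + 283/(2*1 + 2043) = -136/4901 + 283/(2 + 2043) = -136/4901 + 283/2045 = 1108863/10022545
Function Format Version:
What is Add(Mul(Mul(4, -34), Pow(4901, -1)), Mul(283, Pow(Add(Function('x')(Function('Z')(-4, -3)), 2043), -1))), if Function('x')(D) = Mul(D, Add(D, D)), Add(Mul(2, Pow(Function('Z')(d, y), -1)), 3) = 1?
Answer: Rational(1108863, 10022545) ≈ 0.11064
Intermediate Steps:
Function('Z')(d, y) = -1 (Function('Z')(d, y) = Mul(2, Pow(Add(-3, 1), -1)) = Mul(2, Pow(-2, -1)) = Mul(2, Rational(-1, 2)) = -1)
Function('x')(D) = Mul(2, Pow(D, 2)) (Function('x')(D) = Mul(D, Mul(2, D)) = Mul(2, Pow(D, 2)))
Add(Mul(Mul(4, -34), Pow(4901, -1)), Mul(283, Pow(Add(Function('x')(Function('Z')(-4, -3)), 2043), -1))) = Add(Mul(Mul(4, -34), Pow(4901, -1)), Mul(283, Pow(Add(Mul(2, Pow(-1, 2)), 2043), -1))) = Add(Mul(-136, Rational(1, 4901)), Mul(283, Pow(Add(Mul(2, 1), 2043), -1))) = Add(Rational(-136, 4901), Mul(283, Pow(Add(2, 2043), -1))) = Add(Rational(-136, 4901), Mul(283, Pow(2045, -1))) = Add(Rational(-136, 4901), Mul(283, Rational(1, 2045))) = Add(Rational(-136, 4901), Rational(283, 2045)) = Rational(1108863, 10022545)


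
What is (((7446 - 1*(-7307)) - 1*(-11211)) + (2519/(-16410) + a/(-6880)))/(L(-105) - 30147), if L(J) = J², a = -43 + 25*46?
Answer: -293132087461/215888909760 ≈ -1.3578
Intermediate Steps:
a = 1107 (a = -43 + 1150 = 1107)
(((7446 - 1*(-7307)) - 1*(-11211)) + (2519/(-16410) + a/(-6880)))/(L(-105) - 30147) = (((7446 - 1*(-7307)) - 1*(-11211)) + (2519/(-16410) + 1107/(-6880)))/((-105)² - 30147) = (((7446 + 7307) + 11211) + (2519*(-1/16410) + 1107*(-1/6880)))/(11025 - 30147) = ((14753 + 11211) + (-2519/16410 - 1107/6880))/(-19122) = (25964 - 3549659/11290080)*(-1/19122) = (293132087461/11290080)*(-1/19122) = -293132087461/215888909760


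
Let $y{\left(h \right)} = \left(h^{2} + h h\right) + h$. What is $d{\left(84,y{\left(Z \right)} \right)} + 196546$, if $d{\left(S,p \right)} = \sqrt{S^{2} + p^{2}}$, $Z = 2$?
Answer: $196546 + 2 \sqrt{1789} \approx 1.9663 \cdot 10^{5}$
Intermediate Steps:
$y{\left(h \right)} = h + 2 h^{2}$ ($y{\left(h \right)} = \left(h^{2} + h^{2}\right) + h = 2 h^{2} + h = h + 2 h^{2}$)
$d{\left(84,y{\left(Z \right)} \right)} + 196546 = \sqrt{84^{2} + \left(2 \left(1 + 2 \cdot 2\right)\right)^{2}} + 196546 = \sqrt{7056 + \left(2 \left(1 + 4\right)\right)^{2}} + 196546 = \sqrt{7056 + \left(2 \cdot 5\right)^{2}} + 196546 = \sqrt{7056 + 10^{2}} + 196546 = \sqrt{7056 + 100} + 196546 = \sqrt{7156} + 196546 = 2 \sqrt{1789} + 196546 = 196546 + 2 \sqrt{1789}$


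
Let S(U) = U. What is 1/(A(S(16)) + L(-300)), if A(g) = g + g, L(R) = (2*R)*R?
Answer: 1/180032 ≈ 5.5546e-6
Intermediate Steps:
L(R) = 2*R**2
A(g) = 2*g
1/(A(S(16)) + L(-300)) = 1/(2*16 + 2*(-300)**2) = 1/(32 + 2*90000) = 1/(32 + 180000) = 1/180032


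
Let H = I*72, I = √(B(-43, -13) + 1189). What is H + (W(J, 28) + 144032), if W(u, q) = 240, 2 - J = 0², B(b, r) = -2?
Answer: 144272 + 72*√1187 ≈ 1.4675e+5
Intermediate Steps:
J = 2 (J = 2 - 1*0² = 2 - 1*0 = 2 + 0 = 2)
I = √1187 (I = √(-2 + 1189) = √1187 ≈ 34.453)
H = 72*√1187 (H = √1187*72 = 72*√1187 ≈ 2480.6)
H + (W(J, 28) + 144032) = 72*√1187 + (240 + 144032) = 72*√1187 + 144272 = 144272 + 72*√1187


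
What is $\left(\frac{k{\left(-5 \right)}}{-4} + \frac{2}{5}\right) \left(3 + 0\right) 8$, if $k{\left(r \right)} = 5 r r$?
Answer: $- \frac{3702}{5} \approx -740.4$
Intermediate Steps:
$k{\left(r \right)} = 5 r^{2}$
$\left(\frac{k{\left(-5 \right)}}{-4} + \frac{2}{5}\right) \left(3 + 0\right) 8 = \left(\frac{5 \left(-5\right)^{2}}{-4} + \frac{2}{5}\right) \left(3 + 0\right) 8 = \left(5 \cdot 25 \left(- \frac{1}{4}\right) + 2 \cdot \frac{1}{5}\right) 3 \cdot 8 = \left(125 \left(- \frac{1}{4}\right) + \frac{2}{5}\right) 3 \cdot 8 = \left(- \frac{125}{4} + \frac{2}{5}\right) 3 \cdot 8 = \left(- \frac{617}{20}\right) 3 \cdot 8 = \left(- \frac{1851}{20}\right) 8 = - \frac{3702}{5}$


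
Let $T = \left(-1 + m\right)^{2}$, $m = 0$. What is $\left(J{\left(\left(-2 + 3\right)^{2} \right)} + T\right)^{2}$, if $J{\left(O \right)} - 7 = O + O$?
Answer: $100$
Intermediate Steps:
$J{\left(O \right)} = 7 + 2 O$ ($J{\left(O \right)} = 7 + \left(O + O\right) = 7 + 2 O$)
$T = 1$ ($T = \left(-1 + 0\right)^{2} = \left(-1\right)^{2} = 1$)
$\left(J{\left(\left(-2 + 3\right)^{2} \right)} + T\right)^{2} = \left(\left(7 + 2 \left(-2 + 3\right)^{2}\right) + 1\right)^{2} = \left(\left(7 + 2 \cdot 1^{2}\right) + 1\right)^{2} = \left(\left(7 + 2 \cdot 1\right) + 1\right)^{2} = \left(\left(7 + 2\right) + 1\right)^{2} = \left(9 + 1\right)^{2} = 10^{2} = 100$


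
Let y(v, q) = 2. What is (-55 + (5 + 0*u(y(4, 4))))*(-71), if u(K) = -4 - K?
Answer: 3550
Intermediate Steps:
(-55 + (5 + 0*u(y(4, 4))))*(-71) = (-55 + (5 + 0*(-4 - 1*2)))*(-71) = (-55 + (5 + 0*(-4 - 2)))*(-71) = (-55 + (5 + 0*(-6)))*(-71) = (-55 + (5 + 0))*(-71) = (-55 + 5)*(-71) = -50*(-71) = 3550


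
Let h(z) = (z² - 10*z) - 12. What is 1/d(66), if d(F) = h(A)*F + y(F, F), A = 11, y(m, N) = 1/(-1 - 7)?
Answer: -8/529 ≈ -0.015123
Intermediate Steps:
y(m, N) = -⅛ (y(m, N) = 1/(-8) = -⅛)
h(z) = -12 + z² - 10*z
d(F) = -⅛ - F (d(F) = (-12 + 11² - 10*11)*F - ⅛ = (-12 + 121 - 110)*F - ⅛ = -F - ⅛ = -⅛ - F)
1/d(66) = 1/(-⅛ - 1*66) = 1/(-⅛ - 66) = 1/(-529/8) = -8/529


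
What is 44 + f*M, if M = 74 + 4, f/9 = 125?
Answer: 87794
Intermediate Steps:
f = 1125 (f = 9*125 = 1125)
M = 78
44 + f*M = 44 + 1125*78 = 44 + 87750 = 87794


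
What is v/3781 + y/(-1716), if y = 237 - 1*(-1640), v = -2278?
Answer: -11005985/6488196 ≈ -1.6963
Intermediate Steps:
y = 1877 (y = 237 + 1640 = 1877)
v/3781 + y/(-1716) = -2278/3781 + 1877/(-1716) = -2278*1/3781 + 1877*(-1/1716) = -2278/3781 - 1877/1716 = -11005985/6488196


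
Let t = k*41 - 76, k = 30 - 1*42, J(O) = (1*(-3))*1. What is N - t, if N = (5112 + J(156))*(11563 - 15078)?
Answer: -17957567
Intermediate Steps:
J(O) = -3 (J(O) = -3*1 = -3)
k = -12 (k = 30 - 42 = -12)
N = -17958135 (N = (5112 - 3)*(11563 - 15078) = 5109*(-3515) = -17958135)
t = -568 (t = -12*41 - 76 = -492 - 76 = -568)
N - t = -17958135 - 1*(-568) = -17958135 + 568 = -17957567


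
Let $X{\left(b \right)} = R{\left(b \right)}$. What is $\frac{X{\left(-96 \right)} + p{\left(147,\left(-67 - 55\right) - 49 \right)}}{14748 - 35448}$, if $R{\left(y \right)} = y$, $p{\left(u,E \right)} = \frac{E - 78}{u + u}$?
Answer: $\frac{9491}{2028600} \approx 0.0046786$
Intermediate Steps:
$p{\left(u,E \right)} = \frac{-78 + E}{2 u}$
$X{\left(b \right)} = b$
$\frac{X{\left(-96 \right)} + p{\left(147,\left(-67 - 55\right) - 49 \right)}}{14748 - 35448} = \frac{-96 + \frac{-78 - 171}{2 \cdot 147}}{14748 - 35448} = \frac{-96 + \frac{1}{2} \cdot \frac{1}{147} \left(-78 - 171\right)}{-20700} = \left(-96 + \frac{1}{2} \cdot \frac{1}{147} \left(-78 - 171\right)\right) \left(- \frac{1}{20700}\right) = \left(-96 + \frac{1}{2} \cdot \frac{1}{147} \left(-249\right)\right) \left(- \frac{1}{20700}\right) = \left(-96 - \frac{83}{98}\right) \left(- \frac{1}{20700}\right) = \left(- \frac{9491}{98}\right) \left(- \frac{1}{20700}\right) = \frac{9491}{2028600}$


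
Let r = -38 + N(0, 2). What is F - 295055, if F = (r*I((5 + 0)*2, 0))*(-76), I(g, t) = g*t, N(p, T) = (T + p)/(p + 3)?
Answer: -295055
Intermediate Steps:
N(p, T) = (T + p)/(3 + p)
r = -112/3 (r = -38 + (2 + 0)/(3 + 0) = -38 + 2/3 = -112/3 ≈ -37.333)
F = 0 (F = -112*(5 + 0)*2*0/3*(-76) = -112*5*2*0/3*(-76) = -1120*0/3*(-76) = -112/3*0*(-76) = 0*(-76) = 0)
F - 295055 = 0 - 295055 = -295055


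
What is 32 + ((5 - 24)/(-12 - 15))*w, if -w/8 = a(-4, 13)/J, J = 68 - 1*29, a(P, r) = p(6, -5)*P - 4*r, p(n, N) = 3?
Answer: 43424/1053 ≈ 41.238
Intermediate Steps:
a(P, r) = -4*r + 3*P (a(P, r) = 3*P - 4*r = -4*r + 3*P)
J = 39 (J = 68 - 29 = 39)
w = 512/39 (w = -8*(-4*13 + 3*(-4))/39 = -8*(-52 - 12)/39 = -(-512)/39 = -8*(-64/39) = 512/39 ≈ 13.128)
32 + ((5 - 24)/(-12 - 15))*w = 32 + ((5 - 24)/(-12 - 15))*(512/39) = 32 - 19/(-27)*(512/39) = 32 - 19*(-1/27)*(512/39) = 32 + (19/27)*(512/39) = 32 + 9728/1053 = 43424/1053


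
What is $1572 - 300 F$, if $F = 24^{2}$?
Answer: $-171228$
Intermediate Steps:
$F = 576$
$1572 - 300 F = 1572 - 172800 = -171228$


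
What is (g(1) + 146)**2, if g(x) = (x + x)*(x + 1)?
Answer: 22500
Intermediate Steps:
g(x) = 2*x*(1 + x) (g(x) = (2*x)*(1 + x) = 2*x*(1 + x))
(g(1) + 146)**2 = (2*1*(1 + 1) + 146)**2 = (2*1*2 + 146)**2 = (4 + 146)**2 = 150**2 = 22500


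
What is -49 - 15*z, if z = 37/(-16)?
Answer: -229/16 ≈ -14.313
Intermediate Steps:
z = -37/16 (z = 37*(-1/16) = -37/16 ≈ -2.3125)
-49 - 15*z = -49 - 15*(-37/16) = -49 + 555/16 = -229/16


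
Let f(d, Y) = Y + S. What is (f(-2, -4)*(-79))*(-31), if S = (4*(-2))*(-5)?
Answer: 88164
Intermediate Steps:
S = 40 (S = -8*(-5) = 40)
f(d, Y) = 40 + Y (f(d, Y) = Y + 40 = 40 + Y)
(f(-2, -4)*(-79))*(-31) = ((40 - 4)*(-79))*(-31) = (36*(-79))*(-31) = -2844*(-31) = 88164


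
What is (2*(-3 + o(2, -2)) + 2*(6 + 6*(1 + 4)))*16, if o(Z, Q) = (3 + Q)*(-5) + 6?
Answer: 1088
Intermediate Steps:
o(Z, Q) = -9 - 5*Q (o(Z, Q) = (-15 - 5*Q) + 6 = -9 - 5*Q)
(2*(-3 + o(2, -2)) + 2*(6 + 6*(1 + 4)))*16 = (2*(-3 + (-9 - 5*(-2))) + 2*(6 + 6*(1 + 4)))*16 = (2*(-3 + (-9 + 10)) + 2*(6 + 6*5))*16 = (2*(-3 + 1) + 2*(6 + 30))*16 = (2*(-2) + 2*36)*16 = (-4 + 72)*16 = 68*16 = 1088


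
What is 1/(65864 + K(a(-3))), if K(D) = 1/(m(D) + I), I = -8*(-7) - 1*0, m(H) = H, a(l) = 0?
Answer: 56/3688385 ≈ 1.5183e-5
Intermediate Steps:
I = 56 (I = 56 + 0 = 56)
K(D) = 1/(56 + D) (K(D) = 1/(D + 56) = 1/(56 + D))
1/(65864 + K(a(-3))) = 1/(65864 + 1/(56 + 0)) = 1/(65864 + 1/56) = 1/(3688385/56) = 56/3688385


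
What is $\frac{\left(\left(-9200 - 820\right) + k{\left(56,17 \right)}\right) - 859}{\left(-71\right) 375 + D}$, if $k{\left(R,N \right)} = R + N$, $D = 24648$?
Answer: $\frac{3602}{659} \approx 5.4659$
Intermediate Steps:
$k{\left(R,N \right)} = N + R$
$\frac{\left(\left(-9200 - 820\right) + k{\left(56,17 \right)}\right) - 859}{\left(-71\right) 375 + D} = \frac{\left(\left(-9200 - 820\right) + \left(17 + 56\right)\right) - 859}{\left(-71\right) 375 + 24648} = \frac{\left(-10020 + 73\right) - 859}{-26625 + 24648} = \frac{-9947 - 859}{-1977} = \left(-10806\right) \left(- \frac{1}{1977}\right) = \frac{3602}{659}$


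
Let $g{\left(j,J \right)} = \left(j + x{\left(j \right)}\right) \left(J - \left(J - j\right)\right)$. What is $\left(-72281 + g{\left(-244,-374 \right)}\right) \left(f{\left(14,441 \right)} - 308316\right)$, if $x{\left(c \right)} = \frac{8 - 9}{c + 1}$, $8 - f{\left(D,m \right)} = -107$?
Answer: $\frac{954584485079}{243} \approx 3.9283 \cdot 10^{9}$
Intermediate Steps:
$f{\left(D,m \right)} = 115$ ($f{\left(D,m \right)} = 8 - -107 = 8 + 107 = 115$)
$x{\left(c \right)} = - \frac{1}{1 + c}$
$g{\left(j,J \right)} = j \left(j - \frac{1}{1 + j}\right)$ ($g{\left(j,J \right)} = \left(j - \frac{1}{1 + j}\right) \left(J - \left(J - j\right)\right) = \left(j - \frac{1}{1 + j}\right) j = j \left(j - \frac{1}{1 + j}\right)$)
$\left(-72281 + g{\left(-244,-374 \right)}\right) \left(f{\left(14,441 \right)} - 308316\right) = \left(-72281 - \frac{244 \left(-1 - 244 \left(1 - 244\right)\right)}{1 - 244}\right) \left(115 - 308316\right) = \left(-72281 - \frac{244 \left(-1 - -59292\right)}{-243}\right) \left(-308201\right) = \left(-72281 - - \frac{244 \left(-1 + 59292\right)}{243}\right) \left(-308201\right) = \left(-72281 - \left(- \frac{244}{243}\right) 59291\right) \left(-308201\right) = \left(-72281 + \frac{14467004}{243}\right) \left(-308201\right) = \left(- \frac{3097279}{243}\right) \left(-308201\right) = \frac{954584485079}{243}$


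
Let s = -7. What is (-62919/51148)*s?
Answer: 440433/51148 ≈ 8.6109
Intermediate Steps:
(-62919/51148)*s = -62919/51148*(-7) = 440433/51148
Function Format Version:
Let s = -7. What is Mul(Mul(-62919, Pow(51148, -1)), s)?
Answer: Rational(440433, 51148) ≈ 8.6109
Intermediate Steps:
Mul(Mul(-62919, Pow(51148, -1)), s) = Mul(Mul(-62919, Pow(51148, -1)), -7) = Mul(Mul(-62919, Rational(1, 51148)), -7) = Mul(Rational(-62919, 51148), -7) = Rational(440433, 51148)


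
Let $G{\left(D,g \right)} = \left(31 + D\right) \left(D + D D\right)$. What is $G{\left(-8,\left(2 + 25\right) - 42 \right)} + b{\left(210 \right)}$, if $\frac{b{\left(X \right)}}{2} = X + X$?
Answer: $2128$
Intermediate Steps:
$b{\left(X \right)} = 4 X$ ($b{\left(X \right)} = 2 \left(X + X\right) = 2 \cdot 2 X = 4 X$)
$G{\left(D,g \right)} = \left(31 + D\right) \left(D + D^{2}\right)$
$G{\left(-8,\left(2 + 25\right) - 42 \right)} + b{\left(210 \right)} = - 8 \left(31 + \left(-8\right)^{2} + 32 \left(-8\right)\right) + 4 \cdot 210 = - 8 \left(31 + 64 - 256\right) + 840 = \left(-8\right) \left(-161\right) + 840 = 1288 + 840 = 2128$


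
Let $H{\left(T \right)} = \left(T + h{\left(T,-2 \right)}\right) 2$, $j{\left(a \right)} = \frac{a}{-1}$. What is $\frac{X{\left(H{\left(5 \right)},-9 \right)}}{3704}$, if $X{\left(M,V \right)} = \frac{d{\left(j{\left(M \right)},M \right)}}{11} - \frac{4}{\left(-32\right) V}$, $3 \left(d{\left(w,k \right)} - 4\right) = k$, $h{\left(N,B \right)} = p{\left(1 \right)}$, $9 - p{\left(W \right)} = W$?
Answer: $\frac{901}{2933568} \approx 0.00030713$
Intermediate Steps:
$p{\left(W \right)} = 9 - W$
$h{\left(N,B \right)} = 8$ ($h{\left(N,B \right)} = 9 - 1 = 8$)
$j{\left(a \right)} = - a$ ($j{\left(a \right)} = a \left(-1\right) = - a$)
$H{\left(T \right)} = 16 + 2 T$ ($H{\left(T \right)} = \left(T + 8\right) 2 = \left(8 + T\right) 2 = 16 + 2 T$)
$d{\left(w,k \right)} = 4 + \frac{k}{3}$
$X{\left(M,V \right)} = \frac{4}{11} + \frac{1}{8 V} + \frac{M}{33}$ ($X{\left(M,V \right)} = \frac{4 + \frac{M}{3}}{11} - \frac{4}{\left(-32\right) V} = \left(4 + \frac{M}{3}\right) \frac{1}{11} - 4 \left(- \frac{1}{32 V}\right) = \left(\frac{4}{11} + \frac{M}{33}\right) + \frac{1}{8 V} = \frac{4}{11} + \frac{1}{8 V} + \frac{M}{33}$)
$\frac{X{\left(H{\left(5 \right)},-9 \right)}}{3704} = \frac{\frac{1}{264} \frac{1}{-9} \left(33 + 8 \left(-9\right) \left(12 + \left(16 + 2 \cdot 5\right)\right)\right)}{3704} = \frac{1}{264} \left(- \frac{1}{9}\right) \left(33 + 8 \left(-9\right) \left(12 + \left(16 + 10\right)\right)\right) \frac{1}{3704} = \frac{1}{264} \left(- \frac{1}{9}\right) \left(33 + 8 \left(-9\right) \left(12 + 26\right)\right) \frac{1}{3704} = \frac{1}{264} \left(- \frac{1}{9}\right) \left(33 + 8 \left(-9\right) 38\right) \frac{1}{3704} = \frac{1}{264} \left(- \frac{1}{9}\right) \left(33 - 2736\right) \frac{1}{3704} = \frac{1}{264} \left(- \frac{1}{9}\right) \left(-2703\right) \frac{1}{3704} = \frac{901}{792} \cdot \frac{1}{3704} = \frac{901}{2933568}$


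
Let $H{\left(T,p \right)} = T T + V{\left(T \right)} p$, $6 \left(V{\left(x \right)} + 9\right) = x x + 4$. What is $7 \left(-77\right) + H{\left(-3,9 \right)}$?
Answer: $- \frac{1183}{2} \approx -591.5$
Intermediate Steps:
$V{\left(x \right)} = - \frac{25}{3} + \frac{x^{2}}{6}$ ($V{\left(x \right)} = -9 + \frac{x x + 4}{6} = -9 + \frac{x^{2} + 4}{6} = -9 + \frac{4 + x^{2}}{6} = -9 + \left(\frac{2}{3} + \frac{x^{2}}{6}\right) = - \frac{25}{3} + \frac{x^{2}}{6}$)
$H{\left(T,p \right)} = T^{2} + p \left(- \frac{25}{3} + \frac{T^{2}}{6}\right)$ ($H{\left(T,p \right)} = T T + \left(- \frac{25}{3} + \frac{T^{2}}{6}\right) p = T^{2} + p \left(- \frac{25}{3} + \frac{T^{2}}{6}\right)$)
$7 \left(-77\right) + H{\left(-3,9 \right)} = 7 \left(-77\right) + \left(\left(-3\right)^{2} + \frac{1}{6} \cdot 9 \left(-50 + \left(-3\right)^{2}\right)\right) = -539 + \left(9 + \frac{1}{6} \cdot 9 \left(-50 + 9\right)\right) = -539 + \left(9 + \frac{1}{6} \cdot 9 \left(-41\right)\right) = -539 + \left(9 - \frac{123}{2}\right) = -539 - \frac{105}{2} = - \frac{1183}{2}$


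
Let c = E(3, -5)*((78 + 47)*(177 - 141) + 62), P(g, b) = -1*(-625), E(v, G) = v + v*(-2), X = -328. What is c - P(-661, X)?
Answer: -14311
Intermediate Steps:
E(v, G) = -v (E(v, G) = v - 2*v = -v)
P(g, b) = 625
c = -13686 (c = (-1*3)*((78 + 47)*(177 - 141) + 62) = -3*(125*36 + 62) = -3*(4500 + 62) = -3*4562 = -13686)
c - P(-661, X) = -13686 - 1*625 = -13686 - 625 = -14311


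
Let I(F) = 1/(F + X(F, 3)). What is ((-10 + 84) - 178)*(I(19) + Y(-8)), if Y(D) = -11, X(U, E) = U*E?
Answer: 21710/19 ≈ 1142.6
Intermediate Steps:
X(U, E) = E*U
I(F) = 1/(4*F) (I(F) = 1/(F + 3*F) = 1/(4*F))
((-10 + 84) - 178)*(I(19) + Y(-8)) = ((-10 + 84) - 178)*((¼)/19 - 11) = (74 - 178)*((¼)*(1/19) - 11) = -104*(1/76 - 11) = -104*(-835/76) = 21710/19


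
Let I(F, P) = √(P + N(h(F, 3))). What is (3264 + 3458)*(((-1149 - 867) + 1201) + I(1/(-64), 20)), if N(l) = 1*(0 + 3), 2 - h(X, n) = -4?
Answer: -5478430 + 6722*√23 ≈ -5.4462e+6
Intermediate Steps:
h(X, n) = 6 (h(X, n) = 2 - 1*(-4) = 2 + 4 = 6)
N(l) = 3 (N(l) = 1*3 = 3)
I(F, P) = √(3 + P) (I(F, P) = √(P + 3) = √(3 + P))
(3264 + 3458)*(((-1149 - 867) + 1201) + I(1/(-64), 20)) = (3264 + 3458)*(((-1149 - 867) + 1201) + √(3 + 20)) = 6722*((-2016 + 1201) + √23) = 6722*(-815 + √23) = -5478430 + 6722*√23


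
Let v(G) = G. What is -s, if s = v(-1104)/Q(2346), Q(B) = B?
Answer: 8/17 ≈ 0.47059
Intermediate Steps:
s = -8/17 (s = -1104/2346 = -1104*1/2346 = -8/17 ≈ -0.47059)
-s = -1*(-8/17) = 8/17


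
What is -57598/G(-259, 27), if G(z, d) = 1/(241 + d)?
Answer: -15436264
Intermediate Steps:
-57598/G(-259, 27) = -57598/(1/(241 + 27)) = -57598/(1/268) = -57598/1/268 = -57598*268 = -15436264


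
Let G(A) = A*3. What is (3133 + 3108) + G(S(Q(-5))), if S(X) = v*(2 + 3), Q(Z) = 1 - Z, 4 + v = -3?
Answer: 6136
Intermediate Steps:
v = -7 (v = -4 - 3 = -7)
S(X) = -35 (S(X) = -7*(2 + 3) = -7*5 = -35)
G(A) = 3*A
(3133 + 3108) + G(S(Q(-5))) = (3133 + 3108) + 3*(-35) = 6241 - 105 = 6136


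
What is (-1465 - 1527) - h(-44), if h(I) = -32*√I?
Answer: -2992 + 64*I*√11 ≈ -2992.0 + 212.26*I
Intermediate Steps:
(-1465 - 1527) - h(-44) = (-1465 - 1527) - (-32)*√(-44) = -2992 - (-32)*2*I*√11 = -2992 - (-64)*I*√11 = -2992 + 64*I*√11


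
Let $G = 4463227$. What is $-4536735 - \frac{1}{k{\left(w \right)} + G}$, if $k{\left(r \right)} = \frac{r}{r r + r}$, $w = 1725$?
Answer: $- \frac{34948873280814931}{7703529803} \approx -4.5367 \cdot 10^{6}$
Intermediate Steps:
$k{\left(r \right)} = \frac{r}{r + r^{2}}$ ($k{\left(r \right)} = \frac{r}{r^{2} + r} = \frac{r}{r + r^{2}}$)
$-4536735 - \frac{1}{k{\left(w \right)} + G} = -4536735 - \frac{1}{\frac{1}{1 + 1725} + 4463227} = -4536735 - \frac{1}{\frac{1}{1726} + 4463227} = -4536735 - \frac{1}{\frac{7703529803}{1726}} = -4536735 - \frac{1726}{7703529803} = - \frac{34948873280814931}{7703529803}$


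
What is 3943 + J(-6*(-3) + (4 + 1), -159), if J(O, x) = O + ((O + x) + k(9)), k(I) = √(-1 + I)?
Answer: 3830 + 2*√2 ≈ 3832.8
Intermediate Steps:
J(O, x) = x + 2*O + 2*√2 (J(O, x) = O + ((O + x) + √(-1 + 9)) = O + ((O + x) + √8) = O + ((O + x) + 2*√2) = O + (O + x + 2*√2) = x + 2*O + 2*√2)
3943 + J(-6*(-3) + (4 + 1), -159) = 3943 + (-159 + 2*(-6*(-3) + (4 + 1)) + 2*√2) = 3943 + (-159 + 2*(18 + 5) + 2*√2) = 3943 + (-159 + 2*23 + 2*√2) = 3943 + (-159 + 46 + 2*√2) = 3943 + (-113 + 2*√2) = 3830 + 2*√2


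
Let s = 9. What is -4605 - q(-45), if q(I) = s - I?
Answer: -4659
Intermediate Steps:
q(I) = 9 - I
-4605 - q(-45) = -4605 - (9 - 1*(-45)) = -4605 - (9 + 45) = -4605 - 1*54 = -4605 - 54 = -4659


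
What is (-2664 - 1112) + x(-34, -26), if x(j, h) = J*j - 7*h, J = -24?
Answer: -2778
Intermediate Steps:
x(j, h) = -24*j - 7*h
(-2664 - 1112) + x(-34, -26) = (-2664 - 1112) + (-24*(-34) - 7*(-26)) = -3776 + (816 + 182) = -3776 + 998 = -2778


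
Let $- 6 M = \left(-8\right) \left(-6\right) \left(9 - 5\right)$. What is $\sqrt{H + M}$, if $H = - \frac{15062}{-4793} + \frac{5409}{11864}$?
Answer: $\frac{i \sqrt{22959355700358442}}{28432076} \approx 5.3293 i$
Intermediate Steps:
$H = \frac{204620905}{56864152}$ ($H = \left(-15062\right) \left(- \frac{1}{4793}\right) + 5409 \cdot \frac{1}{11864} = \frac{15062}{4793} + \frac{5409}{11864} = \frac{204620905}{56864152} \approx 3.5984$)
$M = -32$ ($M = - \frac{\left(-8\right) \left(-6\right) \left(9 - 5\right)}{6} = - \frac{48 \cdot 4}{6} = \left(- \frac{1}{6}\right) 192 = -32$)
$\sqrt{H + M} = \sqrt{\frac{204620905}{56864152} - 32} = \sqrt{- \frac{1615031959}{56864152}} = \frac{i \sqrt{22959355700358442}}{28432076}$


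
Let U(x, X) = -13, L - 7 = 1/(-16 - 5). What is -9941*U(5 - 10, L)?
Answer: 129233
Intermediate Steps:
L = 146/21 (L = 7 + 1/(-16 - 5) = 7 + 1/(-21) = 7 - 1/21 = 146/21 ≈ 6.9524)
-9941*U(5 - 10, L) = -9941*(-13) = 129233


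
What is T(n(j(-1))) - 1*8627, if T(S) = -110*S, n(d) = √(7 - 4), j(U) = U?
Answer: -8627 - 110*√3 ≈ -8817.5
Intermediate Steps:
n(d) = √3
T(n(j(-1))) - 1*8627 = -110*√3 - 1*8627 = -110*√3 - 8627 = -8627 - 110*√3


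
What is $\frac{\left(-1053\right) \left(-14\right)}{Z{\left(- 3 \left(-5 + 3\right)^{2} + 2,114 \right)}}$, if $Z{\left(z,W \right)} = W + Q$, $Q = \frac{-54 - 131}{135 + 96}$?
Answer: $\frac{3405402}{26149} \approx 130.23$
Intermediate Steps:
$Q = - \frac{185}{231} \approx -0.80087$
$Z{\left(z,W \right)} = - \frac{185}{231} + W$ ($Z{\left(z,W \right)} = W - \frac{185}{231} = - \frac{185}{231} + W$)
$\frac{\left(-1053\right) \left(-14\right)}{Z{\left(- 3 \left(-5 + 3\right)^{2} + 2,114 \right)}} = \frac{\left(-1053\right) \left(-14\right)}{- \frac{185}{231} + 114} = \frac{14742}{\frac{26149}{231}} = 14742 \cdot \frac{231}{26149} = \frac{3405402}{26149}$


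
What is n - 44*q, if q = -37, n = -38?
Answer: 1590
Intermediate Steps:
n - 44*q = -38 - 44*(-37) = -38 + 1628 = 1590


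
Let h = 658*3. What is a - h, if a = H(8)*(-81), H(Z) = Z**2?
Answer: -7158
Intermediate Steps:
a = -5184 (a = 8**2*(-81) = 64*(-81) = -5184)
h = 1974
a - h = -5184 - 1*1974 = -5184 - 1974 = -7158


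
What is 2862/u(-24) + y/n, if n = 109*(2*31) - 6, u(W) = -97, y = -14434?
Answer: -10362161/327472 ≈ -31.643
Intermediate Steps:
n = 6752 (n = 109*62 - 6 = 6758 - 6 = 6752)
2862/u(-24) + y/n = 2862/(-97) - 14434/6752 = 2862*(-1/97) - 14434*1/6752 = -2862/97 - 7217/3376 = -10362161/327472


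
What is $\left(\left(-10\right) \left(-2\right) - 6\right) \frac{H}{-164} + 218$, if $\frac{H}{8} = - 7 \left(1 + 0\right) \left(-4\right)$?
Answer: $\frac{8154}{41} \approx 198.88$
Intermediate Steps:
$H = 224$ ($H = 8 - 7 \left(1 + 0\right) \left(-4\right) = 8 \left(-7\right) 1 \left(-4\right) = 8 \left(\left(-7\right) \left(-4\right)\right) = 8 \cdot 28 = 224$)
$\left(\left(-10\right) \left(-2\right) - 6\right) \frac{H}{-164} + 218 = \left(\left(-10\right) \left(-2\right) - 6\right) \frac{224}{-164} + 218 = \left(20 - 6\right) 224 \left(- \frac{1}{164}\right) + 218 = 14 \left(- \frac{56}{41}\right) + 218 = - \frac{784}{41} + 218 = \frac{8154}{41}$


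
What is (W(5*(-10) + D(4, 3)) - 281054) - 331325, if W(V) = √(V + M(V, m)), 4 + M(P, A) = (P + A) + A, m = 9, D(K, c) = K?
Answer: -612379 + I*√78 ≈ -6.1238e+5 + 8.8318*I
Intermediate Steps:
M(P, A) = -4 + P + 2*A (M(P, A) = -4 + ((P + A) + A) = -4 + ((A + P) + A) = -4 + (P + 2*A) = -4 + P + 2*A)
W(V) = √(14 + 2*V) (W(V) = √(V + (-4 + V + 2*9)) = √(V + (-4 + V + 18)) = √(V + (14 + V)) = √(14 + 2*V))
(W(5*(-10) + D(4, 3)) - 281054) - 331325 = (√(14 + 2*(5*(-10) + 4)) - 281054) - 331325 = (√(14 + 2*(-50 + 4)) - 281054) - 331325 = (√(14 + 2*(-46)) - 281054) - 331325 = (√(14 - 92) - 281054) - 331325 = (√(-78) - 281054) - 331325 = (I*√78 - 281054) - 331325 = (-281054 + I*√78) - 331325 = -612379 + I*√78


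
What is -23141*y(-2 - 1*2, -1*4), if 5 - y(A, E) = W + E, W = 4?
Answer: -115705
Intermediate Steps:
y(A, E) = 1 - E (y(A, E) = 5 - (4 + E) = 5 + (-4 - E) = 1 - E)
-23141*y(-2 - 1*2, -1*4) = -23141*(1 - (-1)*4) = -23141*(1 - 1*(-4)) = -23141*(1 + 4) = -23141*5 = -115705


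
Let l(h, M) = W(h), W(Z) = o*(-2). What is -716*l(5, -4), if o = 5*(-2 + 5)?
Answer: 21480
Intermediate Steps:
o = 15 (o = 5*3 = 15)
W(Z) = -30 (W(Z) = 15*(-2) = -30)
l(h, M) = -30
-716*l(5, -4) = -716*(-30) = 21480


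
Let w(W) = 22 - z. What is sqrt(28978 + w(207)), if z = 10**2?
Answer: 170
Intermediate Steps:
z = 100
w(W) = -78 (w(W) = 22 - 1*100 = 22 - 100 = -78)
sqrt(28978 + w(207)) = sqrt(28978 - 78) = sqrt(28900) = 170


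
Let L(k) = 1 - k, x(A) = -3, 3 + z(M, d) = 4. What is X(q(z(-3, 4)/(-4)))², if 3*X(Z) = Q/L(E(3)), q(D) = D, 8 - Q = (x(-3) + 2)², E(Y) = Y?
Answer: 49/36 ≈ 1.3611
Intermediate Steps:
z(M, d) = 1 (z(M, d) = -3 + 4 = 1)
Q = 7 (Q = 8 - (-3 + 2)² = 8 - 1*(-1)² = 8 - 1*1 = 8 - 1 = 7)
X(Z) = -7/6 (X(Z) = (7/(1 - 1*3))/3 = (7/(1 - 3))/3 = (7/(-2))/3 = (7*(-½))/3 = (⅓)*(-7/2) = -7/6)
X(q(z(-3, 4)/(-4)))² = (-7/6)² = 49/36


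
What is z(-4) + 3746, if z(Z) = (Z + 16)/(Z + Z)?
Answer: 7489/2 ≈ 3744.5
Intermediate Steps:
z(Z) = (16 + Z)/(2*Z) (z(Z) = (16 + Z)/((2*Z)) = (16 + Z)*(1/(2*Z)) = (16 + Z)/(2*Z))
z(-4) + 3746 = (½)*(16 - 4)/(-4) + 3746 = (½)*(-¼)*12 + 3746 = -3/2 + 3746 = 7489/2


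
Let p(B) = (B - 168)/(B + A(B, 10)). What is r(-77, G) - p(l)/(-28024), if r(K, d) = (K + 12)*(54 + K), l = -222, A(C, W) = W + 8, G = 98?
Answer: 1424459985/952816 ≈ 1495.0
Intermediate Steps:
A(C, W) = 8 + W
r(K, d) = (12 + K)*(54 + K)
p(B) = (-168 + B)/(18 + B) (p(B) = (B - 168)/(B + (8 + 10)) = (-168 + B)/(B + 18) = (-168 + B)/(18 + B))
r(-77, G) - p(l)/(-28024) = (648 + (-77)**2 + 66*(-77)) - (-168 - 222)/(18 - 222)/(-28024) = (648 + 5929 - 5082) - -390/(-204)*(-1)/28024 = 1495 - (-1/204*(-390))*(-1)/28024 = 1495 - 65*(-1)/(34*28024) = 1495 - 1*(-65/952816) = 1495 + 65/952816 = 1424459985/952816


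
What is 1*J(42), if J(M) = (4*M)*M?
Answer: 7056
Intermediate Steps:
J(M) = 4*M**2
1*J(42) = 1*(4*42**2) = 1*(4*1764) = 1*7056 = 7056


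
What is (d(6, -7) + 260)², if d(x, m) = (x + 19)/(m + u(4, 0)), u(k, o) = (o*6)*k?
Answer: 3222025/49 ≈ 65756.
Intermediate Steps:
u(k, o) = 6*k*o (u(k, o) = (6*o)*k = 6*k*o)
d(x, m) = (19 + x)/m (d(x, m) = (x + 19)/(m + 6*4*0) = (19 + x)/(m + 0) = (19 + x)/m)
(d(6, -7) + 260)² = ((19 + 6)/(-7) + 260)² = (-⅐*25 + 260)² = (-25/7 + 260)² = (1795/7)² = 3222025/49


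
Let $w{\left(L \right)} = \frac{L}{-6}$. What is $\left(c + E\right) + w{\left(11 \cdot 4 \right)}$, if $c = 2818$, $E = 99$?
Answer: $\frac{8729}{3} \approx 2909.7$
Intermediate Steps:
$w{\left(L \right)} = - \frac{L}{6}$ ($w{\left(L \right)} = L \left(- \frac{1}{6}\right) = - \frac{L}{6}$)
$\left(c + E\right) + w{\left(11 \cdot 4 \right)} = \left(2818 + 99\right) - \frac{11 \cdot 4}{6} = 2917 - \frac{22}{3} = \frac{8729}{3}$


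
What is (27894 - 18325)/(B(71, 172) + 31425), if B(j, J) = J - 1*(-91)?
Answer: 9569/31688 ≈ 0.30198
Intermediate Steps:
B(j, J) = 91 + J (B(j, J) = J + 91 = 91 + J)
(27894 - 18325)/(B(71, 172) + 31425) = (27894 - 18325)/((91 + 172) + 31425) = 9569/(263 + 31425) = 9569/31688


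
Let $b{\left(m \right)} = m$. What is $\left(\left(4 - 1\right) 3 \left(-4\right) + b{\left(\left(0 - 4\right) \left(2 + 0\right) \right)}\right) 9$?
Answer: $-396$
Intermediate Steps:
$\left(\left(4 - 1\right) 3 \left(-4\right) + b{\left(\left(0 - 4\right) \left(2 + 0\right) \right)}\right) 9 = \left(\left(4 - 1\right) 3 \left(-4\right) + \left(0 - 4\right) \left(2 + 0\right)\right) 9 = \left(3 \left(-12\right) - 8\right) 9 = \left(-36 - 8\right) 9 = \left(-44\right) 9 = -396$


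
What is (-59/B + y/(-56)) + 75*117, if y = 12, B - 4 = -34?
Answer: 921559/105 ≈ 8776.8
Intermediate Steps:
B = -30 (B = 4 - 34 = -30)
(-59/B + y/(-56)) + 75*117 = (-59/(-30) + 12/(-56)) + 75*117 = (-59*(-1/30) + 12*(-1/56)) + 8775 = (59/30 - 3/14) + 8775 = 184/105 + 8775 = 921559/105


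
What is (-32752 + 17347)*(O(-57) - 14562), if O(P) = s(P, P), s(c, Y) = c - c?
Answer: 224327610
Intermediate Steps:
s(c, Y) = 0
O(P) = 0
(-32752 + 17347)*(O(-57) - 14562) = (-32752 + 17347)*(0 - 14562) = -15405*(-14562) = 224327610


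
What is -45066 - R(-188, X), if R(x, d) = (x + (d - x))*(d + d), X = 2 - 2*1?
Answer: -45066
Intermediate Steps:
X = 0 (X = 2 - 2 = 0)
R(x, d) = 2*d² (R(x, d) = d*(2*d) = 2*d²)
-45066 - R(-188, X) = -45066 - 2*0² = -45066 - 2*0 = -45066 - 1*0 = -45066 + 0 = -45066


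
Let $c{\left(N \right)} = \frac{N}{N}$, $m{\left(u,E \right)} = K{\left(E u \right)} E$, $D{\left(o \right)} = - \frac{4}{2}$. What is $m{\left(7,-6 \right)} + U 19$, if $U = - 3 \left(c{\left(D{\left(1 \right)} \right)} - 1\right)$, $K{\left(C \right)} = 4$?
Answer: $-24$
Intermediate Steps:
$D{\left(o \right)} = -2$ ($D{\left(o \right)} = \left(-4\right) \frac{1}{2} = -2$)
$m{\left(u,E \right)} = 4 E$
$c{\left(N \right)} = 1$
$U = 0$ ($U = - 3 \left(1 - 1\right) = \left(-3\right) 0 = 0$)
$m{\left(7,-6 \right)} + U 19 = 4 \left(-6\right) + 0 \cdot 19 = -24 + 0 = -24$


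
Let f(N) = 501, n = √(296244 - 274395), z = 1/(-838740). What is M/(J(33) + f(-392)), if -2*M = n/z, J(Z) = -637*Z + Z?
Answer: -139790*√21849/6829 ≈ -3025.8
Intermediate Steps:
z = -1/838740 ≈ -1.1923e-6
J(Z) = -636*Z
n = √21849 ≈ 147.81
M = 419370*√21849 (M = -√21849/(2*(-1/838740)) = -√21849*(-838740)/2 = -(-419370)*√21849 = 419370*√21849 ≈ 6.1989e+7)
M/(J(33) + f(-392)) = (419370*√21849)/(-636*33 + 501) = (419370*√21849)/(-20988 + 501) = (419370*√21849)/(-20487) = (419370*√21849)*(-1/20487) = -139790*√21849/6829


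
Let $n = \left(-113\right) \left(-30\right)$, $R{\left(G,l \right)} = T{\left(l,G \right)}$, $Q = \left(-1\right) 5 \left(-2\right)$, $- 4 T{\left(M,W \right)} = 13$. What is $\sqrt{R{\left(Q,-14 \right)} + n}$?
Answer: $\frac{\sqrt{13547}}{2} \approx 58.196$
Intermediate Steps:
$T{\left(M,W \right)} = - \frac{13}{4}$ ($T{\left(M,W \right)} = \left(- \frac{1}{4}\right) 13 = - \frac{13}{4}$)
$Q = 10$ ($Q = \left(-5\right) \left(-2\right) = 10$)
$R{\left(G,l \right)} = - \frac{13}{4}$
$n = 3390$
$\sqrt{R{\left(Q,-14 \right)} + n} = \sqrt{- \frac{13}{4} + 3390} = \sqrt{\frac{13547}{4}} = \frac{\sqrt{13547}}{2}$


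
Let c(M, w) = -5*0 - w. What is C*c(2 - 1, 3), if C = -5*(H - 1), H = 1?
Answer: 0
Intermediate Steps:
C = 0 (C = -5*(1 - 1) = -5*0 = 0)
c(M, w) = -w (c(M, w) = 0 - w = -w)
C*c(2 - 1, 3) = 0*(-1*3) = 0*(-3) = 0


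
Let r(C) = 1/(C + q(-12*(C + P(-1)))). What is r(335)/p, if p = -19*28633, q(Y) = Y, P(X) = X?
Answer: 1/1998211171 ≈ 5.0045e-10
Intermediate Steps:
r(C) = 1/(12 - 11*C) (r(C) = 1/(C - 12*(C - 1)) = 1/(C - 12*(-1 + C)) = 1/(C + (12 - 12*C)) = 1/(12 - 11*C))
p = -544027
r(335)/p = -1/(-12 + 11*335)/(-544027) = -1/(-12 + 3685)*(-1/544027) = -1/3673*(-1/544027) = 1/1998211171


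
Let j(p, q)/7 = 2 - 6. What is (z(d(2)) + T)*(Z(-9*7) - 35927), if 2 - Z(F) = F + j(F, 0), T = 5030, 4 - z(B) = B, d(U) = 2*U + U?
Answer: -180173352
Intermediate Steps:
d(U) = 3*U
z(B) = 4 - B
j(p, q) = -28 (j(p, q) = 7*(2 - 6) = 7*(-4) = -28)
Z(F) = 30 - F (Z(F) = 2 - (F - 28) = 2 - (-28 + F) = 2 + (28 - F) = 30 - F)
(z(d(2)) + T)*(Z(-9*7) - 35927) = ((4 - 3*2) + 5030)*((30 - (-9)*7) - 35927) = ((4 - 1*6) + 5030)*((30 - 1*(-63)) - 35927) = ((4 - 6) + 5030)*((30 + 63) - 35927) = (-2 + 5030)*(93 - 35927) = 5028*(-35834) = -180173352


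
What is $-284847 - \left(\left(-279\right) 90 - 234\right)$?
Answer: $-259503$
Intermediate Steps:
$-284847 - \left(\left(-279\right) 90 - 234\right) = -284847 - \left(-25110 - 234\right) = -284847 - -25344 = -284847 + 25344 = -259503$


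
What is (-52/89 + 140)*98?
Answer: 1215984/89 ≈ 13663.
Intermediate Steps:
(-52/89 + 140)*98 = (12408/89)*98 = 1215984/89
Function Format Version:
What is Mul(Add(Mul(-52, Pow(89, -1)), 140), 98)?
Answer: Rational(1215984, 89) ≈ 13663.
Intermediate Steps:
Mul(Add(Mul(-52, Pow(89, -1)), 140), 98) = Mul(Add(Mul(-52, Rational(1, 89)), 140), 98) = Mul(Add(Rational(-52, 89), 140), 98) = Mul(Rational(12408, 89), 98) = Rational(1215984, 89)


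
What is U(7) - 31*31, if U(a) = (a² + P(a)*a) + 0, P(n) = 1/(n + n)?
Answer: -1823/2 ≈ -911.50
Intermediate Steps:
P(n) = 1/(2*n)
U(a) = ½ + a² (U(a) = (a² + (1/(2*a))*a) + 0 = (a² + ½) + 0 = (½ + a²) + 0 = ½ + a²)
U(7) - 31*31 = (½ + 7²) - 31*31 = (½ + 49) - 961 = 99/2 - 961 = -1823/2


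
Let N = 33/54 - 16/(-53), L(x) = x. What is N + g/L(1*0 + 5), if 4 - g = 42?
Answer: -31897/4770 ≈ -6.6870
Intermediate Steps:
g = -38 (g = 4 - 1*42 = 4 - 42 = -38)
N = 871/954 (N = 33*(1/54) - 16*(-1/53) = 11/18 + 16/53 = 871/954 ≈ 0.91300)
N + g/L(1*0 + 5) = 871/954 - 38/(1*0 + 5) = 871/954 - 38/(0 + 5) = 871/954 - 38/5 = -31897/4770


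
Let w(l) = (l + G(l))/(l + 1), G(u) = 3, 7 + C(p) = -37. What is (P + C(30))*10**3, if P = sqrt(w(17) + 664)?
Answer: -44000 + 1000*sqrt(5986)/3 ≈ -18210.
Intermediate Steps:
C(p) = -44 (C(p) = -7 - 37 = -44)
w(l) = (3 + l)/(1 + l) (w(l) = (l + 3)/(l + 1) = (3 + l)/(1 + l))
P = sqrt(5986)/3 (P = sqrt((3 + 17)/(1 + 17) + 664) = sqrt(20/18 + 664) = sqrt((1/18)*20 + 664) = sqrt(10/9 + 664) = sqrt(5986/9) = sqrt(5986)/3 ≈ 25.790)
(P + C(30))*10**3 = (sqrt(5986)/3 - 44)*10**3 = (-44 + sqrt(5986)/3)*1000 = -44000 + 1000*sqrt(5986)/3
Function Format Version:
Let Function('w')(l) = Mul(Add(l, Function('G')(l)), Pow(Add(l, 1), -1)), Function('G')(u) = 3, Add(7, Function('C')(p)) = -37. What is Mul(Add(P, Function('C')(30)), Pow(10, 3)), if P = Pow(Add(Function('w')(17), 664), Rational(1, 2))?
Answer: Add(-44000, Mul(Rational(1000, 3), Pow(5986, Rational(1, 2)))) ≈ -18210.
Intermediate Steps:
Function('C')(p) = -44 (Function('C')(p) = Add(-7, -37) = -44)
Function('w')(l) = Mul(Pow(Add(1, l), -1), Add(3, l)) (Function('w')(l) = Mul(Add(l, 3), Pow(Add(l, 1), -1)) = Mul(Add(3, l), Pow(Add(1, l), -1)) = Mul(Pow(Add(1, l), -1), Add(3, l)))
P = Mul(Rational(1, 3), Pow(5986, Rational(1, 2))) (P = Pow(Add(Mul(Pow(Add(1, 17), -1), Add(3, 17)), 664), Rational(1, 2)) = Pow(Add(Mul(Pow(18, -1), 20), 664), Rational(1, 2)) = Pow(Add(Mul(Rational(1, 18), 20), 664), Rational(1, 2)) = Pow(Add(Rational(10, 9), 664), Rational(1, 2)) = Pow(Rational(5986, 9), Rational(1, 2)) = Mul(Rational(1, 3), Pow(5986, Rational(1, 2))) ≈ 25.790)
Mul(Add(P, Function('C')(30)), Pow(10, 3)) = Mul(Add(Mul(Rational(1, 3), Pow(5986, Rational(1, 2))), -44), Pow(10, 3)) = Mul(Add(-44, Mul(Rational(1, 3), Pow(5986, Rational(1, 2)))), 1000) = Add(-44000, Mul(Rational(1000, 3), Pow(5986, Rational(1, 2))))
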